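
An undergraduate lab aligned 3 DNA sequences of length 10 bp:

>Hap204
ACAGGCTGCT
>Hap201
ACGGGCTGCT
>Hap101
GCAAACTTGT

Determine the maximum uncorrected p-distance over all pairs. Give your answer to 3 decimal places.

Pairwise Hamming distances:
  Hap204 vs Hap201: 1
  Hap204 vs Hap101: 5
  Hap201 vs Hap101: 6
The largest is 6 mismatches, between Hap201 and Hap101; p = 6/10 = 0.600.

0.600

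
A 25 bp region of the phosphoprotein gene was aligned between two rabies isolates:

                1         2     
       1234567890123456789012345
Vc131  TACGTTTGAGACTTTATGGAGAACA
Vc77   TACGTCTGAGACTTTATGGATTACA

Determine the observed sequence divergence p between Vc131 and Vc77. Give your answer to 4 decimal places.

0.1200

The sequences differ at positions 6 (T/C), 21 (G/T), 22 (A/T).
There are 3 differences over 25 sites, so p = 3/25 = 0.1200.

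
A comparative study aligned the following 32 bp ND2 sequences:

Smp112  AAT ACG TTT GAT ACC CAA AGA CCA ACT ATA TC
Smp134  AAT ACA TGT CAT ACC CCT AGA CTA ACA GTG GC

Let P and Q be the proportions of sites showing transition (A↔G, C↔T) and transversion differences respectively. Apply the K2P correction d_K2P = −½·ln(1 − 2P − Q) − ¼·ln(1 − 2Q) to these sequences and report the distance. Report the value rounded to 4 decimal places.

The sequences differ at positions 6 (G/A, transition), 8 (T/G, transversion), 10 (G/C, transversion), 17 (A/C, transversion), 18 (A/T, transversion), 23 (C/T, transition), 27 (T/A, transversion), 28 (A/G, transition), 30 (A/G, transition), 31 (T/G, transversion).
Of the 10 differences, 4 transitions and 6 transversions over 32 sites: P = 4/32 = 0.125000, Q = 6/32 = 0.187500.
d = −0.5·ln(0.562500) − 0.25·ln(0.625000) = −0.5·(-0.575364) − 0.25·(-0.470004) = 0.4052.

0.4052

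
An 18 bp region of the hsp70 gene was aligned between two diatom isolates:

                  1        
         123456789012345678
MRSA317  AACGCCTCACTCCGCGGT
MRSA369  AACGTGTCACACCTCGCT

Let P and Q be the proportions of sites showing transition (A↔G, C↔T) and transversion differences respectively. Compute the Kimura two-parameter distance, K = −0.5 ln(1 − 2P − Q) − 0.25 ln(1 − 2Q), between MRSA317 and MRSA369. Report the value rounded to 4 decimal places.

Differing sites — 5:C/T (Ti); 6:C/G (Tv); 11:T/A (Tv); 14:G/T (Tv); 17:G/C (Tv).
Of the 5 differences, 1 transition and 4 transversions over 18 sites: P = 1/18 = 0.055556, Q = 4/18 = 0.222222.
d = −0.5·ln(0.666666) − 0.25·ln(0.555556) = −0.5·(-0.405466) − 0.25·(-0.587786) = 0.3497.

0.3497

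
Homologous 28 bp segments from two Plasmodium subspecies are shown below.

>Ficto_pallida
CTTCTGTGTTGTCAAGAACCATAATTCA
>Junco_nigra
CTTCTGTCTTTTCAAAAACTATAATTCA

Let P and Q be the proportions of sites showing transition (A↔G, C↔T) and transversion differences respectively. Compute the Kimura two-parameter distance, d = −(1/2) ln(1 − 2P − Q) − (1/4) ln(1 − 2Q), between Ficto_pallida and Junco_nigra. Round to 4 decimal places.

The sequences differ at positions 8 (G/C, transversion), 11 (G/T, transversion), 16 (G/A, transition), 20 (C/T, transition).
Of the 4 differences, 2 transitions and 2 transversions over 28 sites: P = 2/28 = 0.071429, Q = 2/28 = 0.071429.
d = −0.5·ln(0.785713) − 0.25·ln(0.857142) = −0.5·(-0.241164) − 0.25·(-0.154152) = 0.1591.

0.1591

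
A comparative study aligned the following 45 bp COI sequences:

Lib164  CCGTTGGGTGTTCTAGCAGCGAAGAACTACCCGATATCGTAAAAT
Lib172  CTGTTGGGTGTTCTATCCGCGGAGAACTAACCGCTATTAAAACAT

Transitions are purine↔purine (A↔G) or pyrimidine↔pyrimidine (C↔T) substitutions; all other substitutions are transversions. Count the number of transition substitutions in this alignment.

The sequences differ at positions 2 (C/T, transition), 16 (G/T, transversion), 18 (A/C, transversion), 22 (A/G, transition), 30 (C/A, transversion), 34 (A/C, transversion), 38 (C/T, transition), 39 (G/A, transition), 40 (T/A, transversion), 43 (A/C, transversion).
Of the 10 differences, 4 transitions and 6 transversions, so the answer is 4.

4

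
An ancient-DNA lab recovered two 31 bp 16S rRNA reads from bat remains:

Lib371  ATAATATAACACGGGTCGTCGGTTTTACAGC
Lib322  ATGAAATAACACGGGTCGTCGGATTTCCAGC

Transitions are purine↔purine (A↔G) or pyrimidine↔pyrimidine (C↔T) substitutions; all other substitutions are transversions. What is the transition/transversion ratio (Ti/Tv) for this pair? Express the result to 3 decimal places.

The sequences differ at positions 3 (A/G, transition), 5 (T/A, transversion), 23 (T/A, transversion), 27 (A/C, transversion).
Of the 4 differences, 1 transition and 3 transversions, so Ti/Tv = 1/3 = 0.333.

0.333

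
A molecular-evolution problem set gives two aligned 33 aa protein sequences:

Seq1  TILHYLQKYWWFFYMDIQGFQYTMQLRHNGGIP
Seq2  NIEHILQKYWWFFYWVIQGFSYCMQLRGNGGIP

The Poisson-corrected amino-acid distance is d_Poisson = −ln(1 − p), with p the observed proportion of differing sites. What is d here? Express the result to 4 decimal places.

0.2776

The sequences differ at positions 1 (T/N), 3 (L/E), 5 (Y/I), 15 (M/W), 16 (D/V), 21 (Q/S), 23 (T/C), 28 (H/G).
p = 8/33 = 0.242424.
d = −ln(1 − 0.242424) = −ln(0.757576) = 0.2776.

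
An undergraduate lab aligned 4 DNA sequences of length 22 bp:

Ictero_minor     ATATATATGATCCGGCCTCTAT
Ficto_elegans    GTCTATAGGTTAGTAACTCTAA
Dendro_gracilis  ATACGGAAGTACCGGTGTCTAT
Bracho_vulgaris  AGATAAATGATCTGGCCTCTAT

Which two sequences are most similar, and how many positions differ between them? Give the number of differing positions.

Pairwise Hamming distances:
  Ictero_minor vs Ficto_elegans: 10
  Ictero_minor vs Dendro_gracilis: 8
  Ictero_minor vs Bracho_vulgaris: 3
  Ficto_elegans vs Dendro_gracilis: 14
  Ficto_elegans vs Bracho_vulgaris: 12
  Dendro_gracilis vs Bracho_vulgaris: 10
The smallest is 3, between Ictero_minor and Bracho_vulgaris.

3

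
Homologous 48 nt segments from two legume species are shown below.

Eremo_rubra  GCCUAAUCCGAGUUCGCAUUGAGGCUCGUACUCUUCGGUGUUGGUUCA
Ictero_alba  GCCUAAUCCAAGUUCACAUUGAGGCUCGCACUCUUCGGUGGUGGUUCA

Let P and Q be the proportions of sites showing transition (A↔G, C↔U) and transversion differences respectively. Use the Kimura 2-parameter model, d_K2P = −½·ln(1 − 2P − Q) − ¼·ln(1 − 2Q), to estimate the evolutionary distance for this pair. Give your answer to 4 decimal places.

Mismatches occur at site 10 (G/A, transition), site 16 (G/A, transition), site 29 (U/C, transition), site 41 (U/G, transversion).
Of the 4 differences, 3 transitions and 1 transversion over 48 sites: P = 3/48 = 0.062500, Q = 1/48 = 0.020833.
d = −0.5·ln(0.854167) − 0.25·ln(0.958334) = −0.5·(-0.157629) − 0.25·(-0.042559) = 0.0895.

0.0895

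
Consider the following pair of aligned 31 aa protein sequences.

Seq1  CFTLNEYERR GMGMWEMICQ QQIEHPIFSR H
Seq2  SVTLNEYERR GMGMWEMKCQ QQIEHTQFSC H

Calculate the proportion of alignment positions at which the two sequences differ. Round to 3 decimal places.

0.194

The sequences differ at positions 1 (C/S), 2 (F/V), 18 (I/K), 26 (P/T), 27 (I/Q), 30 (R/C).
There are 6 differences over 31 sites, so p = 6/31 = 0.194.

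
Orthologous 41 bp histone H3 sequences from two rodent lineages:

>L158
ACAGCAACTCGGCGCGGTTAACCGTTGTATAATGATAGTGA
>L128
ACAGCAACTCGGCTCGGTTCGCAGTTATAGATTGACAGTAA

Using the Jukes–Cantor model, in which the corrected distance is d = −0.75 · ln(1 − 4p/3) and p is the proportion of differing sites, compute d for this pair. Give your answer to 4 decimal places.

0.2597

The sequences differ at positions 14 (G/T), 20 (A/C), 21 (A/G), 23 (C/A), 27 (G/A), 30 (T/G), 32 (A/T), 36 (T/C), 40 (G/A).
p = 9/41 = 0.219512.
d = −0.75 · ln(1 − (4/3)·0.219512) = −0.75 · ln(0.707317) = −0.75 · (-0.346276) = 0.2597.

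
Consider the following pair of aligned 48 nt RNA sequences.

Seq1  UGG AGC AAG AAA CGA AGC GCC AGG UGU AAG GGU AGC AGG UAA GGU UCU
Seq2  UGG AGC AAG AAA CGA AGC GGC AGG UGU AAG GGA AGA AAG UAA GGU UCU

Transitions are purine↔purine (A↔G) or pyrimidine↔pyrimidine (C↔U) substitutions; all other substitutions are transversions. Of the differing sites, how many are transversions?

3

Differing sites — 20:C/G (Tv); 33:U/A (Tv); 36:C/A (Tv); 38:G/A (Ti).
Of the 4 differences, 1 transition and 3 transversions, so the answer is 3.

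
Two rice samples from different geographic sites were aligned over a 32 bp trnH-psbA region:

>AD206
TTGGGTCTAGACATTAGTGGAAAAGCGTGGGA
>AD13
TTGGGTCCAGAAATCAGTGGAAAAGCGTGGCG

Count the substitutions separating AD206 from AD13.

The sequences differ at positions 8 (T/C), 12 (C/A), 15 (T/C), 31 (G/C), 32 (A/G).
That gives 5 mismatches out of 32 aligned sites, so the Hamming distance is 5.

5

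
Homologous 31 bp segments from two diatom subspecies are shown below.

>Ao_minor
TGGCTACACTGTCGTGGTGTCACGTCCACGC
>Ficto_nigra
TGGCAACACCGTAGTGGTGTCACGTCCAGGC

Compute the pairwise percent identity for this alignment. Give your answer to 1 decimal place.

87.1%

Mismatches occur at site 5 (T↔A), site 10 (T↔C), site 13 (C↔A), site 29 (C↔G).
27 of the 31 sites match, so the percent identity is 27/31 × 100 = 87.1%.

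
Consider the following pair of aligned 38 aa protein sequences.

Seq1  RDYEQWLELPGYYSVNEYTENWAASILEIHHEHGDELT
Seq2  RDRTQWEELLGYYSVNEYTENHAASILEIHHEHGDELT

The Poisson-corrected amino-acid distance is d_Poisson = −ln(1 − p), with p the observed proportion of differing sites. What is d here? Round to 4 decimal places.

0.1411

Mismatches occur at site 3 (Y→R), site 4 (E→T), site 7 (L→E), site 10 (P→L), site 22 (W→H).
p = 5/38 = 0.131579.
d = −ln(1 − 0.131579) = −ln(0.868421) = 0.1411.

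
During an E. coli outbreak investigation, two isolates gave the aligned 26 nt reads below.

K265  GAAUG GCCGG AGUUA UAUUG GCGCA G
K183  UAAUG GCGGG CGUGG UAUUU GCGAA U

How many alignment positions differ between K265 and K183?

The sequences differ at positions 1 (G/U), 8 (C/G), 11 (A/C), 14 (U/G), 15 (A/G), 20 (G/U), 24 (C/A), 26 (G/U).
That gives 8 mismatches out of 26 aligned sites, so the Hamming distance is 8.

8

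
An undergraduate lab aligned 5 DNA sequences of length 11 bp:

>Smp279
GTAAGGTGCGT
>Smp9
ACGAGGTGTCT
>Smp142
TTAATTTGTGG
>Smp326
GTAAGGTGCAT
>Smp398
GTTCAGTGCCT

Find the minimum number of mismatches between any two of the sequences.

1

Pairwise Hamming distances:
  Smp279 vs Smp9: 5
  Smp279 vs Smp142: 5
  Smp279 vs Smp326: 1
  Smp279 vs Smp398: 4
  Smp9 vs Smp142: 7
  Smp9 vs Smp326: 5
  Smp9 vs Smp398: 6
  Smp142 vs Smp326: 6
  Smp142 vs Smp398: 8
  Smp326 vs Smp398: 4
The smallest is 1, between Smp279 and Smp326.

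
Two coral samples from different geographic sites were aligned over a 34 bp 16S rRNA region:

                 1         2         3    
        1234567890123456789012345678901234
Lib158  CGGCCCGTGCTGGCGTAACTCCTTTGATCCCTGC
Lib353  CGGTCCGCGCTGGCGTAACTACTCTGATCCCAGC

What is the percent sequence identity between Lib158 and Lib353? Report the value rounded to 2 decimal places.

85.29%

Mismatches occur at site 4 (C→T), site 8 (T→C), site 21 (C→A), site 24 (T→C), site 32 (T→A).
29 of the 34 sites match, so the percent identity is 29/34 × 100 = 85.29%.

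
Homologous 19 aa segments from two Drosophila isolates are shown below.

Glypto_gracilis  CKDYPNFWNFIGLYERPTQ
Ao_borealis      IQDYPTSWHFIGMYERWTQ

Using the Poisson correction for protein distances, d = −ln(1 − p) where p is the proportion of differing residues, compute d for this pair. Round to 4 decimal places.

Differing sites — 1:C/I; 2:K/Q; 6:N/T; 7:F/S; 9:N/H; 13:L/M; 17:P/W.
p = 7/19 = 0.368421.
d = −ln(1 − 0.368421) = −ln(0.631579) = 0.4595.

0.4595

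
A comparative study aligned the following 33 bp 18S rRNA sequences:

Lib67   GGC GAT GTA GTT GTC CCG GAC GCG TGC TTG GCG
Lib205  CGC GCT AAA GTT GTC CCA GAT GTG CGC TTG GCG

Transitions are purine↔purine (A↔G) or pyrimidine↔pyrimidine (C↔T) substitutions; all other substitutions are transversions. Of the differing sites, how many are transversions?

Mismatches occur at site 1 (G↔C, transversion), site 5 (A↔C, transversion), site 7 (G↔A, transition), site 8 (T↔A, transversion), site 18 (G↔A, transition), site 21 (C↔T, transition), site 23 (C↔T, transition), site 25 (T↔C, transition).
Of the 8 differences, 5 transitions and 3 transversions, so the answer is 3.

3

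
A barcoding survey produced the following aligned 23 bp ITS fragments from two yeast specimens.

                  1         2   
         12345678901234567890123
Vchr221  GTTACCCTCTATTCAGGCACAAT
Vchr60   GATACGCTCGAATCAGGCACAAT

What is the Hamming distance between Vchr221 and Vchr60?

The sequences differ at positions 2 (T/A), 6 (C/G), 10 (T/G), 12 (T/A).
That gives 4 mismatches out of 23 aligned sites, so the Hamming distance is 4.

4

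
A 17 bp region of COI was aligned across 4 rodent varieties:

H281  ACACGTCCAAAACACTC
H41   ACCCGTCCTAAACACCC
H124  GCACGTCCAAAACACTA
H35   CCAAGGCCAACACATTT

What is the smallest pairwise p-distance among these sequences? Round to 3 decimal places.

Pairwise Hamming distances:
  H281 vs H41: 3
  H281 vs H124: 2
  H281 vs H35: 6
  H41 vs H124: 5
  H41 vs H35: 9
  H124 vs H35: 6
The smallest is 2 mismatches, between H281 and H124; p = 2/17 = 0.118.

0.118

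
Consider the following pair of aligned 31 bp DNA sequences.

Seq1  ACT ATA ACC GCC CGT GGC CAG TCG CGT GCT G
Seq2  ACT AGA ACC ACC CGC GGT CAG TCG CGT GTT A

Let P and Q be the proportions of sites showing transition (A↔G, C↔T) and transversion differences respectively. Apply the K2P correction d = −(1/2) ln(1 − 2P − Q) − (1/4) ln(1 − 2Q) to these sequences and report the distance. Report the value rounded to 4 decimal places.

Differing sites — 5:T/G (Tv); 10:G/A (Ti); 15:T/C (Ti); 18:C/T (Ti); 29:C/T (Ti); 31:G/A (Ti).
Of the 6 differences, 5 transitions and 1 transversion over 31 sites: P = 5/31 = 0.161290, Q = 1/31 = 0.032258.
d = −0.5·ln(0.645162) − 0.25·ln(0.935484) = −0.5·(-0.438254) − 0.25·(-0.066691) = 0.2358.

0.2358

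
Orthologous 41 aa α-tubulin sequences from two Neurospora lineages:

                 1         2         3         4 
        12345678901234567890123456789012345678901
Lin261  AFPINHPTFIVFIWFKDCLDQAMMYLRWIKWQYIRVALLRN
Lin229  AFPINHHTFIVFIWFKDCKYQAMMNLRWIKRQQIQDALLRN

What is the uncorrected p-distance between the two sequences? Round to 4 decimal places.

0.1951

Mismatches occur at site 7 (P/H), site 19 (L/K), site 20 (D/Y), site 25 (Y/N), site 31 (W/R), site 33 (Y/Q), site 35 (R/Q), site 36 (V/D).
There are 8 differences over 41 sites, so p = 8/41 = 0.1951.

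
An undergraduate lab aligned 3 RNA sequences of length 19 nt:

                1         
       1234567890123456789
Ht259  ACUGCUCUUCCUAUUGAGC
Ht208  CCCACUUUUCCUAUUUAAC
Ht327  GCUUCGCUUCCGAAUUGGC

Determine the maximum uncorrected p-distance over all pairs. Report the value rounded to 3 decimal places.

Pairwise Hamming distances:
  Ht259 vs Ht208: 6
  Ht259 vs Ht327: 7
  Ht208 vs Ht327: 9
The largest is 9 mismatches, between Ht208 and Ht327; p = 9/19 = 0.474.

0.474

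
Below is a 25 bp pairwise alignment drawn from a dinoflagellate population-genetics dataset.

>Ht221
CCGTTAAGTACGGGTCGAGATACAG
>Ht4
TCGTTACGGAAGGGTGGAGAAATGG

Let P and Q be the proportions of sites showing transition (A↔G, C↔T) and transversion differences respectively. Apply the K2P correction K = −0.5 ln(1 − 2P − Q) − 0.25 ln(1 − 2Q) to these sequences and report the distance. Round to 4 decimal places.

Differing sites — 1:C/T (Ti); 7:A/C (Tv); 9:T/G (Tv); 11:C/A (Tv); 16:C/G (Tv); 21:T/A (Tv); 23:C/T (Ti); 24:A/G (Ti).
Of the 8 differences, 3 transitions and 5 transversions over 25 sites: P = 3/25 = 0.120000, Q = 5/25 = 0.200000.
d = −0.5·ln(0.560000) − 0.25·ln(0.600000) = −0.5·(-0.579818) − 0.25·(-0.510826) = 0.4176.

0.4176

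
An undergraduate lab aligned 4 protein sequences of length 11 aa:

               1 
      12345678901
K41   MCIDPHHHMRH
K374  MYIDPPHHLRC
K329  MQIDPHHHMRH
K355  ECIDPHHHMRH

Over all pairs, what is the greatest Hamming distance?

5

Pairwise Hamming distances:
  K41 vs K374: 4
  K41 vs K329: 1
  K41 vs K355: 1
  K374 vs K329: 4
  K374 vs K355: 5
  K329 vs K355: 2
The largest is 5, between K374 and K355.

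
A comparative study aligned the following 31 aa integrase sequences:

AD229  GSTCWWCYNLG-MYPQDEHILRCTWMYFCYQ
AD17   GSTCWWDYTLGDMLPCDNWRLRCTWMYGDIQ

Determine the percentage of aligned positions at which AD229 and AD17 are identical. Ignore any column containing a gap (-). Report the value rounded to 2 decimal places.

66.67%

Excluding the 1 gap column leaves 30 comparable sites.
Differing sites — 7:C/D; 9:N/T; 14:Y/L; 16:Q/C; 18:E/N; 19:H/W; 20:I/R; 28:F/G; 29:C/D; 30:Y/I.
20 of the 30 comparable sites match, so the percent identity is 20/30 × 100 = 66.67%.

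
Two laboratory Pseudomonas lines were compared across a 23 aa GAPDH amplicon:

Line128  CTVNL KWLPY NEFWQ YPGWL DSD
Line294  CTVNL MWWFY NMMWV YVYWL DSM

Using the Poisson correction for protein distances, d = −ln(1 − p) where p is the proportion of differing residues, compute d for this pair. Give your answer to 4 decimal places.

0.4964

Differing sites — 6:K/M; 8:L/W; 9:P/F; 12:E/M; 13:F/M; 15:Q/V; 17:P/V; 18:G/Y; 23:D/M.
p = 9/23 = 0.391304.
d = −ln(1 − 0.391304) = −ln(0.608696) = 0.4964.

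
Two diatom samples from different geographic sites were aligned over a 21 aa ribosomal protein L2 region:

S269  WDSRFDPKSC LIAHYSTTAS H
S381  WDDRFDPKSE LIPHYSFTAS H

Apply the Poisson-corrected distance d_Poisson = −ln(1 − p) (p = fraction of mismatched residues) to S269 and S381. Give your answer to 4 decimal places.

Differing sites — 3:S/D; 10:C/E; 13:A/P; 17:T/F.
p = 4/21 = 0.190476.
d = −ln(1 − 0.190476) = −ln(0.809524) = 0.2113.

0.2113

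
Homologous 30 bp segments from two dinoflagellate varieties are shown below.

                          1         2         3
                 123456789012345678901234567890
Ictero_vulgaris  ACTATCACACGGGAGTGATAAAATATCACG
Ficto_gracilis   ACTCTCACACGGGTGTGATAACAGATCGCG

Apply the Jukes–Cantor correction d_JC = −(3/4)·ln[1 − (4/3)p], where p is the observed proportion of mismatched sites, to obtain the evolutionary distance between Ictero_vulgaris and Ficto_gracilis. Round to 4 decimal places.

Differing sites — 4:A/C; 14:A/T; 22:A/C; 24:T/G; 28:A/G.
p = 5/30 = 0.166667.
d = −0.75 · ln(1 − (4/3)·0.166667) = −0.75 · ln(0.777777) = −0.75 · (-0.251315) = 0.1885.

0.1885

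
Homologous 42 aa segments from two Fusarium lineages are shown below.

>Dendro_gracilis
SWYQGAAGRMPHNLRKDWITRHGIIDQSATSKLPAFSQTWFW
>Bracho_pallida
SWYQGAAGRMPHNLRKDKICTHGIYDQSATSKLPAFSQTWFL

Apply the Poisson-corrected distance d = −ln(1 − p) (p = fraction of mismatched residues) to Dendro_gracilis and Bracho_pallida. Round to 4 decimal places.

0.1268

The sequences differ at positions 18 (W/K), 20 (T/C), 21 (R/T), 25 (I/Y), 42 (W/L).
p = 5/42 = 0.119048.
d = −ln(1 − 0.119048) = −ln(0.880952) = 0.1268.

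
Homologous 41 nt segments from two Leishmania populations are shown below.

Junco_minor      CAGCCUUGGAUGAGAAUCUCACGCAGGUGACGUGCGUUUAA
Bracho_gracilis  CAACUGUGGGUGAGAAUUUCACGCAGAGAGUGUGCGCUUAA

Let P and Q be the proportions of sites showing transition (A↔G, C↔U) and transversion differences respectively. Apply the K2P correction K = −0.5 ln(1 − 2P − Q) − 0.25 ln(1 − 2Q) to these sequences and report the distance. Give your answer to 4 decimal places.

Mismatches occur at site 3 (G→A, transition), site 5 (C→U, transition), site 6 (U→G, transversion), site 10 (A→G, transition), site 18 (C→U, transition), site 27 (G→A, transition), site 28 (U→G, transversion), site 29 (G→A, transition), site 30 (A→G, transition), site 31 (C→U, transition), site 37 (U→C, transition).
Of the 11 differences, 9 transitions and 2 transversions over 41 sites: P = 9/41 = 0.219512, Q = 2/41 = 0.048780.
d = −0.5·ln(0.512196) − 0.25·ln(0.902440) = −0.5·(-0.669048) − 0.25·(-0.102653) = 0.3602.

0.3602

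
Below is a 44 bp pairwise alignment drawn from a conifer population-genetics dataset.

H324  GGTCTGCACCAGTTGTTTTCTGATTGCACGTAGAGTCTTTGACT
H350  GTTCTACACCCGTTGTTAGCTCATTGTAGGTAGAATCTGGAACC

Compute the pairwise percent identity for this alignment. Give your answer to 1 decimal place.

70.5%

The sequences differ at positions 2 (G/T), 6 (G/A), 11 (A/C), 18 (T/A), 19 (T/G), 22 (G/C), 27 (C/T), 29 (C/G), 35 (G/A), 39 (T/G), 40 (T/G), 41 (G/A), 44 (T/C).
31 of the 44 sites match, so the percent identity is 31/44 × 100 = 70.5%.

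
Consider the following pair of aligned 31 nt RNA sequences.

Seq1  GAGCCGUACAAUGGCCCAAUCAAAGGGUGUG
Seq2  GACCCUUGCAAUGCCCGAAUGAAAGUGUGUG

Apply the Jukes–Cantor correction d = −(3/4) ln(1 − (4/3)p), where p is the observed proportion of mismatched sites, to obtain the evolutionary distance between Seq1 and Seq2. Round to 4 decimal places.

The sequences differ at positions 3 (G/C), 6 (G/U), 8 (A/G), 14 (G/C), 17 (C/G), 21 (C/G), 26 (G/U).
p = 7/31 = 0.225806.
d = −0.75 · ln(1 − (4/3)·0.225806) = −0.75 · ln(0.698925) = −0.75 · (-0.358212) = 0.2687.

0.2687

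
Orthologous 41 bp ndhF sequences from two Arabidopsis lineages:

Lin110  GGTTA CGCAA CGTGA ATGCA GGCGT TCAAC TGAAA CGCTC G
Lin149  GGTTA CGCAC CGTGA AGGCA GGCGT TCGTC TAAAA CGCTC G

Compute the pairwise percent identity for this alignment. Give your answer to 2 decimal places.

87.80%

Differing sites — 10:A/C; 17:T/G; 28:A/G; 29:A/T; 32:G/A.
36 of the 41 sites match, so the percent identity is 36/41 × 100 = 87.80%.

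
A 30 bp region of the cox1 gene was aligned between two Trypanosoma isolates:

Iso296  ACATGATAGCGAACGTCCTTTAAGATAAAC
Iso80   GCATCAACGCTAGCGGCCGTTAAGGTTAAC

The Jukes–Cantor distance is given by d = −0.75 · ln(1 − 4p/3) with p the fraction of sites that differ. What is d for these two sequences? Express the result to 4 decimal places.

Differing sites — 1:A/G; 5:G/C; 7:T/A; 8:A/C; 11:G/T; 13:A/G; 16:T/G; 19:T/G; 25:A/G; 27:A/T.
p = 10/30 = 0.333333.
d = −0.75 · ln(1 − (4/3)·0.333333) = −0.75 · ln(0.555556) = −0.75 · (-0.587786) = 0.4408.

0.4408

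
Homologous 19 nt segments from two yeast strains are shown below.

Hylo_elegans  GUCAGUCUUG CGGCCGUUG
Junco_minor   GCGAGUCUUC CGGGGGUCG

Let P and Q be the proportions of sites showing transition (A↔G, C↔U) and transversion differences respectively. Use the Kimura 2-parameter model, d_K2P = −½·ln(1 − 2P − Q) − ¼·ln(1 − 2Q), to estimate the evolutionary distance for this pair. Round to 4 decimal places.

0.4099

Differing sites — 2:U/C (Ti); 3:C/G (Tv); 10:G/C (Tv); 14:C/G (Tv); 15:C/G (Tv); 18:U/C (Ti).
Of the 6 differences, 2 transitions and 4 transversions over 19 sites: P = 2/19 = 0.105263, Q = 4/19 = 0.210526.
d = −0.5·ln(0.578948) − 0.25·ln(0.578948) = −0.5·(-0.546543) − 0.25·(-0.546543) = 0.4099.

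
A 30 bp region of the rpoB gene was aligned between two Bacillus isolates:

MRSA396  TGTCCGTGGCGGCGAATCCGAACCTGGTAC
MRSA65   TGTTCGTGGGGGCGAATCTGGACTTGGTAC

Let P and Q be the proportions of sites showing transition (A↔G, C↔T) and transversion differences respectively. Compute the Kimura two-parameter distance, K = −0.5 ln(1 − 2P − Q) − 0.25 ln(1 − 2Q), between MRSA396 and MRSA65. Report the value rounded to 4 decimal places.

The sequences differ at positions 4 (C/T, transition), 10 (C/G, transversion), 19 (C/T, transition), 21 (A/G, transition), 24 (C/T, transition).
Of the 5 differences, 4 transitions and 1 transversion over 30 sites: P = 4/30 = 0.133333, Q = 1/30 = 0.033333.
d = −0.5·ln(0.700001) − 0.25·ln(0.933334) = −0.5·(-0.356674) − 0.25·(-0.068992) = 0.1956.

0.1956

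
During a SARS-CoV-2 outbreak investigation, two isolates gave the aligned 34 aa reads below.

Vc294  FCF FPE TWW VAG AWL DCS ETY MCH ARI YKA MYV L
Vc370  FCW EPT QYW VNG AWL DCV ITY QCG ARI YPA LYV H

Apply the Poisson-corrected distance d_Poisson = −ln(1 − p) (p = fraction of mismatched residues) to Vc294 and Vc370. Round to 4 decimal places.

0.4818

The sequences differ at positions 3 (F/W), 4 (F/E), 6 (E/T), 7 (T/Q), 8 (W/Y), 11 (A/N), 18 (S/V), 19 (E/I), 22 (M/Q), 24 (H/G), 29 (K/P), 31 (M/L), 34 (L/H).
p = 13/34 = 0.382353.
d = −ln(1 − 0.382353) = −ln(0.617647) = 0.4818.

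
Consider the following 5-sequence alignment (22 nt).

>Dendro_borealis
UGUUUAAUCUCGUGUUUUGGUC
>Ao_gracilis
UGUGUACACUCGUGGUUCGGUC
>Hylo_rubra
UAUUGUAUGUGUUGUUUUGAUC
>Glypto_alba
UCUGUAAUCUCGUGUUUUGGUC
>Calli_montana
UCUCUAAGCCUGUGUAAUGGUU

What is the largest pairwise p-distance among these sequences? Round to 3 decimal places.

Pairwise Hamming distances:
  Dendro_borealis vs Ao_gracilis: 5
  Dendro_borealis vs Hylo_rubra: 7
  Dendro_borealis vs Glypto_alba: 2
  Dendro_borealis vs Calli_montana: 8
  Ao_gracilis vs Hylo_rubra: 12
  Ao_gracilis vs Glypto_alba: 5
  Ao_gracilis vs Calli_montana: 11
  Hylo_rubra vs Glypto_alba: 8
  Hylo_rubra vs Calli_montana: 13
  Glypto_alba vs Calli_montana: 7
The largest is 13 mismatches, between Hylo_rubra and Calli_montana; p = 13/22 = 0.591.

0.591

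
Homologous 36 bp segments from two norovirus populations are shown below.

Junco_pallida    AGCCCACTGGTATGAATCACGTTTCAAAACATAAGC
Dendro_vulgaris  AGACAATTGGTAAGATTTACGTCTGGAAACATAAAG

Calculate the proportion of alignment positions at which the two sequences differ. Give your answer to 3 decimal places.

0.306

Differing sites — 3:C/A; 5:C/A; 7:C/T; 13:T/A; 16:A/T; 18:C/T; 23:T/C; 25:C/G; 26:A/G; 35:G/A; 36:C/G.
There are 11 differences over 36 sites, so p = 11/36 = 0.306.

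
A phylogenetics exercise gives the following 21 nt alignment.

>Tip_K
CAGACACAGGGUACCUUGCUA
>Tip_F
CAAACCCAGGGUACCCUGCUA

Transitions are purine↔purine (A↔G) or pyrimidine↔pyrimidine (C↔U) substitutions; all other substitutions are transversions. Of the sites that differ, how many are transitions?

2

Mismatches occur at site 3 (G/A, transition), site 6 (A/C, transversion), site 16 (U/C, transition).
Of the 3 differences, 2 transitions and 1 transversion, so the answer is 2.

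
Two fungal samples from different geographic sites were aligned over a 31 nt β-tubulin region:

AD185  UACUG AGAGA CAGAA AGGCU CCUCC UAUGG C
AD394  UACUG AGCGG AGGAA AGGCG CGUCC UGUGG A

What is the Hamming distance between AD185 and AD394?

Differing sites — 8:A/C; 10:A/G; 11:C/A; 12:A/G; 20:U/G; 22:C/G; 27:A/G; 31:C/A.
That gives 8 mismatches out of 31 aligned sites, so the Hamming distance is 8.

8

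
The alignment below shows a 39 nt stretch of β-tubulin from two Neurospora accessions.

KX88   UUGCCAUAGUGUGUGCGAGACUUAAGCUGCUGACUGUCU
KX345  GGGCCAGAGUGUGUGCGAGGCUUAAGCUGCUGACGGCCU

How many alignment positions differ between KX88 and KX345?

Mismatches occur at site 1 (U/G), site 2 (U/G), site 7 (U/G), site 20 (A/G), site 35 (U/G), site 37 (U/C).
That gives 6 mismatches out of 39 aligned sites, so the Hamming distance is 6.

6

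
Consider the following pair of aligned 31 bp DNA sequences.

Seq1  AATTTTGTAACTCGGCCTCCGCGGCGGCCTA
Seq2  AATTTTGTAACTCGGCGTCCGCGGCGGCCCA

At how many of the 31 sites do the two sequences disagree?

2

Mismatches occur at site 17 (C→G), site 30 (T→C).
That gives 2 mismatches out of 31 aligned sites, so the Hamming distance is 2.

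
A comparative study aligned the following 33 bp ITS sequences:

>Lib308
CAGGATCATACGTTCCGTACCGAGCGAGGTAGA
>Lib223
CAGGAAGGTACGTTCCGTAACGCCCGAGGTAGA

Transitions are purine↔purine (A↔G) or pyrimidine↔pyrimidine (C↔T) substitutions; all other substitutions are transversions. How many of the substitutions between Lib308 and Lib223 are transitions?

1

The sequences differ at positions 6 (T/A, transversion), 7 (C/G, transversion), 8 (A/G, transition), 20 (C/A, transversion), 23 (A/C, transversion), 24 (G/C, transversion).
Of the 6 differences, 1 transition and 5 transversions, so the answer is 1.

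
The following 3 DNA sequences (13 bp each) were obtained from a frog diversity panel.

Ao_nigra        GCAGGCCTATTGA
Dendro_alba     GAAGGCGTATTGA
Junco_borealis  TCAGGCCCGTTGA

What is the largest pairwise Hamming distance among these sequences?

5

Pairwise Hamming distances:
  Ao_nigra vs Dendro_alba: 2
  Ao_nigra vs Junco_borealis: 3
  Dendro_alba vs Junco_borealis: 5
The largest is 5, between Dendro_alba and Junco_borealis.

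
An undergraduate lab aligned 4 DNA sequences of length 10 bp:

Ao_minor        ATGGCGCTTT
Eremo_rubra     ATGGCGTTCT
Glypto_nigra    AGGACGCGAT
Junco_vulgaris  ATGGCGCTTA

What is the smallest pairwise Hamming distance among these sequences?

1

Pairwise Hamming distances:
  Ao_minor vs Eremo_rubra: 2
  Ao_minor vs Glypto_nigra: 4
  Ao_minor vs Junco_vulgaris: 1
  Eremo_rubra vs Glypto_nigra: 5
  Eremo_rubra vs Junco_vulgaris: 3
  Glypto_nigra vs Junco_vulgaris: 5
The smallest is 1, between Ao_minor and Junco_vulgaris.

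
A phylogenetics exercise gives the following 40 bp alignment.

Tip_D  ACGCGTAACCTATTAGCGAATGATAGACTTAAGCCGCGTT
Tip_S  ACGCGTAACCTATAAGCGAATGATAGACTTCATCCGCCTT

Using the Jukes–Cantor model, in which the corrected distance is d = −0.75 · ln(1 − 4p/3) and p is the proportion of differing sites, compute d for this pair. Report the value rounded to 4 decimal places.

The sequences differ at positions 14 (T/A), 31 (A/C), 33 (G/T), 38 (G/C).
p = 4/40 = 0.100000.
d = −0.75 · ln(1 − (4/3)·0.100000) = −0.75 · ln(0.866667) = −0.75 · (-0.143100) = 0.1073.

0.1073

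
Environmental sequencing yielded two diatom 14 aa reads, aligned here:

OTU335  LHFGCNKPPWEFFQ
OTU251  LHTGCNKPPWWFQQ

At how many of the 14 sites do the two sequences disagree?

3

Differing sites — 3:F/T; 11:E/W; 13:F/Q.
That gives 3 mismatches out of 14 aligned sites, so the Hamming distance is 3.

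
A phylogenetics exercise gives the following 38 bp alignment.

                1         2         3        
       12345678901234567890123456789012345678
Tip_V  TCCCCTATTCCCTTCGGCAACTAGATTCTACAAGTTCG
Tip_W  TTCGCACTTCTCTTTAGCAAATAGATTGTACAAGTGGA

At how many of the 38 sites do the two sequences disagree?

Mismatches occur at site 2 (C/T), site 4 (C/G), site 6 (T/A), site 7 (A/C), site 11 (C/T), site 15 (C/T), site 16 (G/A), site 21 (C/A), site 28 (C/G), site 36 (T/G), site 37 (C/G), site 38 (G/A).
That gives 12 mismatches out of 38 aligned sites, so the Hamming distance is 12.

12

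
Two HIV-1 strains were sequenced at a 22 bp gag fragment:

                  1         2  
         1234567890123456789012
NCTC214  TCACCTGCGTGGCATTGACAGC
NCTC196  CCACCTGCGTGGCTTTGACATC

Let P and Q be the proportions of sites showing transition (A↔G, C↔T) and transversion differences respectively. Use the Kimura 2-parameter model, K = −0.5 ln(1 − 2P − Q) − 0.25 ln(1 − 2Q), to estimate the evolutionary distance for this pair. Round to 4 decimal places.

0.1505

The sequences differ at positions 1 (T/C, transition), 14 (A/T, transversion), 21 (G/T, transversion).
Of the 3 differences, 1 transition and 2 transversions over 22 sites: P = 1/22 = 0.045455, Q = 2/22 = 0.090909.
d = −0.5·ln(0.818181) − 0.25·ln(0.818182) = −0.5·(-0.200672) − 0.25·(-0.200670) = 0.1505.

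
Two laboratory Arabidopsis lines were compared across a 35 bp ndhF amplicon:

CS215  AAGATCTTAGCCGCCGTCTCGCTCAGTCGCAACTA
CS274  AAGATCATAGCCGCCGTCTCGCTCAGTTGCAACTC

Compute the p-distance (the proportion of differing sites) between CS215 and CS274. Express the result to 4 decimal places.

Differing sites — 7:T/A; 28:C/T; 35:A/C.
There are 3 differences over 35 sites, so p = 3/35 = 0.0857.

0.0857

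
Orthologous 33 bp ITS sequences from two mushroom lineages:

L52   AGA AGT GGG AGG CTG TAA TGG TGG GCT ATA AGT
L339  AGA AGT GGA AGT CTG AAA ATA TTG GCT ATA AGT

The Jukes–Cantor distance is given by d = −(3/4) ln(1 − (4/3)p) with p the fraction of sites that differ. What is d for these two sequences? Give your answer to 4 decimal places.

The sequences differ at positions 9 (G/A), 12 (G/T), 16 (T/A), 19 (T/A), 20 (G/T), 21 (G/A), 23 (G/T).
p = 7/33 = 0.212121.
d = −0.75 · ln(1 − (4/3)·0.212121) = −0.75 · ln(0.717172) = −0.75 · (-0.332440) = 0.2493.

0.2493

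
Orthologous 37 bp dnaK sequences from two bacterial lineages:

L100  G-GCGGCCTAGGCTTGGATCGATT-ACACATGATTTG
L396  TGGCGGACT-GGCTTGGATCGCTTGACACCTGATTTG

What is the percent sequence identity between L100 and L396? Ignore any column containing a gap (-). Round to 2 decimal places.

88.24%

Excluding the 3 gap columns leaves 34 comparable sites.
Mismatches occur at site 1 (G↔T), site 7 (C↔A), site 22 (A↔C), site 30 (A↔C).
30 of the 34 comparable sites match, so the percent identity is 30/34 × 100 = 88.24%.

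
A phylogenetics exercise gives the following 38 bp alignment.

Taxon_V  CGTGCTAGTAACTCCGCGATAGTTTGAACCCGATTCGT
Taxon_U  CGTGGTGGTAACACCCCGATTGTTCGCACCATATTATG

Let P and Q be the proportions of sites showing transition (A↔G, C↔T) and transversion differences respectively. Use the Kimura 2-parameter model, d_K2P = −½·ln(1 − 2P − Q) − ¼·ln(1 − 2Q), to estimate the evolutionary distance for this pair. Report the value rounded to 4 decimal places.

0.4166

The sequences differ at positions 5 (C/G, transversion), 7 (A/G, transition), 13 (T/A, transversion), 16 (G/C, transversion), 21 (A/T, transversion), 25 (T/C, transition), 27 (A/C, transversion), 31 (C/A, transversion), 32 (G/T, transversion), 36 (C/A, transversion), 37 (G/T, transversion), 38 (T/G, transversion).
Of the 12 differences, 2 transitions and 10 transversions over 38 sites: P = 2/38 = 0.052632, Q = 10/38 = 0.263158.
d = −0.5·ln(0.631578) − 0.25·ln(0.473684) = −0.5·(-0.459534) − 0.25·(-0.747215) = 0.4166.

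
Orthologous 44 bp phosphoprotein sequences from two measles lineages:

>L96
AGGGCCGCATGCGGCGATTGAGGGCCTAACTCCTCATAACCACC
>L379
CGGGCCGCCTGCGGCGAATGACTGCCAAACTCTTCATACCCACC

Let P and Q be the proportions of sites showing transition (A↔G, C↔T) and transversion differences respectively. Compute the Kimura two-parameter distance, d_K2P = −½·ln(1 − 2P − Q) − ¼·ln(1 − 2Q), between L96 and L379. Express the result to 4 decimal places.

Differing sites — 1:A/C (Tv); 9:A/C (Tv); 18:T/A (Tv); 22:G/C (Tv); 23:G/T (Tv); 27:T/A (Tv); 33:C/T (Ti); 39:A/C (Tv).
Of the 8 differences, 1 transition and 7 transversions over 44 sites: P = 1/44 = 0.022727, Q = 7/44 = 0.159091.
d = −0.5·ln(0.795455) − 0.25·ln(0.681818) = −0.5·(-0.228841) − 0.25·(-0.382993) = 0.2102.

0.2102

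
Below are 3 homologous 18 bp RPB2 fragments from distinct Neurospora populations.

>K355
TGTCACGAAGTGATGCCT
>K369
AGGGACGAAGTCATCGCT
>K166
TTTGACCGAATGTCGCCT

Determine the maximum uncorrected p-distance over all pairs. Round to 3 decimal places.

0.611

Pairwise Hamming distances:
  K355 vs K369: 6
  K355 vs K166: 7
  K369 vs K166: 11
The largest is 11 mismatches, between K369 and K166; p = 11/18 = 0.611.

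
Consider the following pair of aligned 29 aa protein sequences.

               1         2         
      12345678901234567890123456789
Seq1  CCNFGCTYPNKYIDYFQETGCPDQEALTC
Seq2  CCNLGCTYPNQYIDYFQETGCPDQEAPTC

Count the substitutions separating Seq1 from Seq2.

3

The sequences differ at positions 4 (F/L), 11 (K/Q), 27 (L/P).
That gives 3 mismatches out of 29 aligned sites, so the Hamming distance is 3.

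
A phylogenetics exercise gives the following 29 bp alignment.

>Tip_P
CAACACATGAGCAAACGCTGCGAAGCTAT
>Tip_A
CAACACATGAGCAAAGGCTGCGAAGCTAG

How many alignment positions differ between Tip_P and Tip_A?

2

Mismatches occur at site 16 (C↔G), site 29 (T↔G).
That gives 2 mismatches out of 29 aligned sites, so the Hamming distance is 2.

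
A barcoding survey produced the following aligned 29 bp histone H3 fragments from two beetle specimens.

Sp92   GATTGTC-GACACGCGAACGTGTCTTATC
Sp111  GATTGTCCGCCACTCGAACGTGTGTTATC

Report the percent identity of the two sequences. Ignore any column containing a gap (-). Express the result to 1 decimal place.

89.3%

Excluding the 1 gap column leaves 28 comparable sites.
Mismatches occur at site 10 (A↔C), site 14 (G↔T), site 24 (C↔G).
25 of the 28 comparable sites match, so the percent identity is 25/28 × 100 = 89.3%.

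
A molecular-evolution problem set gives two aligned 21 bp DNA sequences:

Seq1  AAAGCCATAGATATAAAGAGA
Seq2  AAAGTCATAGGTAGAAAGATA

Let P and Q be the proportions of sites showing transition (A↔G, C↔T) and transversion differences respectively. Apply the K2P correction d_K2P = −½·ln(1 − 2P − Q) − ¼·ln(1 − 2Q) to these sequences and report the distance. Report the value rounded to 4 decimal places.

The sequences differ at positions 5 (C/T, transition), 11 (A/G, transition), 14 (T/G, transversion), 20 (G/T, transversion).
Of the 4 differences, 2 transitions and 2 transversions over 21 sites: P = 2/21 = 0.095238, Q = 2/21 = 0.095238.
d = −0.5·ln(0.714286) − 0.25·ln(0.809524) = −0.5·(-0.336472) − 0.25·(-0.211309) = 0.2211.

0.2211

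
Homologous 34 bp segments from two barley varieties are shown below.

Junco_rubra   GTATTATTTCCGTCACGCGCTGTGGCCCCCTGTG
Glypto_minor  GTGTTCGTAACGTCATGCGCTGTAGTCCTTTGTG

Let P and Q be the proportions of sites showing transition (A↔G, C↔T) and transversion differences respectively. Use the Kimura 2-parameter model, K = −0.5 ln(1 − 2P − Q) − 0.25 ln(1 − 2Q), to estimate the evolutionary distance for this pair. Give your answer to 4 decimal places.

The sequences differ at positions 3 (A/G, transition), 6 (A/C, transversion), 7 (T/G, transversion), 9 (T/A, transversion), 10 (C/A, transversion), 16 (C/T, transition), 24 (G/A, transition), 26 (C/T, transition), 29 (C/T, transition), 30 (C/T, transition).
Of the 10 differences, 6 transitions and 4 transversions over 34 sites: P = 6/34 = 0.176471, Q = 4/34 = 0.117647.
d = −0.5·ln(0.529411) − 0.25·ln(0.764706) = −0.5·(-0.635990) − 0.25·(-0.268264) = 0.3851.

0.3851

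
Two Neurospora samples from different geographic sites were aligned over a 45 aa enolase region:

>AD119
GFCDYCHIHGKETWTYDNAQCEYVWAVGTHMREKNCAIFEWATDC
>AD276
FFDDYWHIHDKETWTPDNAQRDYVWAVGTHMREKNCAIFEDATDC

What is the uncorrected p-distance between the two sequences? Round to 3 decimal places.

0.178

The sequences differ at positions 1 (G/F), 3 (C/D), 6 (C/W), 10 (G/D), 16 (Y/P), 21 (C/R), 22 (E/D), 41 (W/D).
There are 8 differences over 45 sites, so p = 8/45 = 0.178.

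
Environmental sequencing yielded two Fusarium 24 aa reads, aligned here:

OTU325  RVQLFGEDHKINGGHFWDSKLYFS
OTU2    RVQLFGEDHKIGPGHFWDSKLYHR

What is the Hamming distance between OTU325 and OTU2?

Differing sites — 12:N/G; 13:G/P; 23:F/H; 24:S/R.
That gives 4 mismatches out of 24 aligned sites, so the Hamming distance is 4.

4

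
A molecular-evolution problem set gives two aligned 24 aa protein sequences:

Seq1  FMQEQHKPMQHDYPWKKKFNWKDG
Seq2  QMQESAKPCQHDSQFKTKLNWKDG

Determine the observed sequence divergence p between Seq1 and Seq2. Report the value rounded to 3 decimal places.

0.375

Differing sites — 1:F/Q; 5:Q/S; 6:H/A; 9:M/C; 13:Y/S; 14:P/Q; 15:W/F; 17:K/T; 19:F/L.
There are 9 differences over 24 sites, so p = 9/24 = 0.375.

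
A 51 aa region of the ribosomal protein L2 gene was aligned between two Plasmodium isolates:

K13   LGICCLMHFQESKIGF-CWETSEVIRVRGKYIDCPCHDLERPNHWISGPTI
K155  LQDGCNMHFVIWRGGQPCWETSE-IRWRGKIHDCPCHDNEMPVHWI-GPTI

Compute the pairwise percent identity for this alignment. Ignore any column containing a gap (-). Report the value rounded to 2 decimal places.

66.67%

Excluding the 3 gap columns leaves 48 comparable sites.
The sequences differ at positions 2 (G/Q), 3 (I/D), 4 (C/G), 6 (L/N), 10 (Q/V), 11 (E/I), 12 (S/W), 13 (K/R), 14 (I/G), 16 (F/Q), 27 (V/W), 31 (Y/I), 32 (I/H), 39 (L/N), 41 (R/M), 43 (N/V).
32 of the 48 comparable sites match, so the percent identity is 32/48 × 100 = 66.67%.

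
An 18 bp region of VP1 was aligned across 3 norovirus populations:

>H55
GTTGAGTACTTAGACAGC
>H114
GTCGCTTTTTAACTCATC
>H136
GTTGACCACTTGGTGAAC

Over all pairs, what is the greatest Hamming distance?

11

Pairwise Hamming distances:
  H55 vs H114: 9
  H55 vs H136: 6
  H114 vs H136: 11
The largest is 11, between H114 and H136.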